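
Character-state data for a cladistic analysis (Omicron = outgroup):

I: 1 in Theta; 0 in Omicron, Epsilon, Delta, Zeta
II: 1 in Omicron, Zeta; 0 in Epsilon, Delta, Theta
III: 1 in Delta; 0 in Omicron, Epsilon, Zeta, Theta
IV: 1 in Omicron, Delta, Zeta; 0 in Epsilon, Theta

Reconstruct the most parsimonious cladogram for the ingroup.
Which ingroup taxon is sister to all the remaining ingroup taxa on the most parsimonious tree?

Zeta

Character polarity is set by the outgroup: the derived state is whichever differs from the outgroup's state, so for II, IV the derived state is '0', and for the remaining characters it is '1'.
I (derived state '1') is unique to Theta (autapomorphy; uninformative for grouping).
Only Delta, Epsilon, and Theta show the derived state '0' for II, supporting them as a clade.
III (derived state '1') is unique to Delta (autapomorphy; uninformative for grouping).
IV: derived state '0' in Epsilon and Theta only — synapomorphy for {Epsilon, Theta}.
Most parsimonious ingroup topology: (((Epsilon,Theta),Delta),Zeta).
Zeta is sister to the clade containing all other ingroup taxa, so it is the earliest-diverging (most basal) ingroup lineage.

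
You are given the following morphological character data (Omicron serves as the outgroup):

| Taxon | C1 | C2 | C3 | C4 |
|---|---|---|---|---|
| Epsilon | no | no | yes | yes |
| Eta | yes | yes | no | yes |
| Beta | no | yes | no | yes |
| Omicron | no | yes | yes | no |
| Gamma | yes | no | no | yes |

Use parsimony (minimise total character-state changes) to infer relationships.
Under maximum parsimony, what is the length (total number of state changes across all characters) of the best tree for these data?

5

Character polarity is set by the outgroup: the derived state is whichever differs from the outgroup's state, so for C2, C3 the derived state is 'no', and for the remaining characters it is 'yes'.
C1: derived state 'yes' in Eta and Gamma only — synapomorphy for {Eta, Gamma}.
C2 (state 'no') occurs in Epsilon and Gamma but conflicts with the nesting implied by the other characters — most parsimoniously interpreted as homoplasy.
C3: derived state 'no' in Beta, Eta, and Gamma only — synapomorphy for {Beta, Eta, Gamma}.
C4 (derived state 'yes') is shared by all ingroup taxa — unites the whole ingroup.
Most parsimonious ingroup topology: (((Eta,Gamma),Beta),Epsilon).
Changes per character on this tree: C1: 1; C2: 2; C3: 1; C4: 1.
Total = 5.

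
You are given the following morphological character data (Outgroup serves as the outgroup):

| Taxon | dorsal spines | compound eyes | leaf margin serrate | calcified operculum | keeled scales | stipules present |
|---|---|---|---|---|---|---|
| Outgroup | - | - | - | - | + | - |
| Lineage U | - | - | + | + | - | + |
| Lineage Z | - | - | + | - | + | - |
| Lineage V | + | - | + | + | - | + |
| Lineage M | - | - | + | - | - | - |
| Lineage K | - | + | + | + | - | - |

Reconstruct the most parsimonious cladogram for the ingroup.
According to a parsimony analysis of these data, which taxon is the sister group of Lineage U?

Character polarity is set by the outgroup: the derived state is whichever differs from the outgroup's state, so for keeled scales the derived state is '-', and for the remaining characters it is '+'.
dorsal spines: derived state '+' in Lineage V only — an autapomorphy, so it tells us nothing about relationships among taxa.
compound eyes (derived state '+') is unique to Lineage K (autapomorphy; uninformative for grouping).
All ingroup taxa share the derived state '+' for leaf margin serrate; it defines the ingroup but does not resolve relationships within it.
calcified operculum: derived state '+' in Lineage K, Lineage U, and Lineage V only — synapomorphy for {Lineage K, Lineage U, Lineage V}.
keeled scales: derived state '-' in Lineage K, Lineage M, Lineage U, and Lineage V only — synapomorphy for {Lineage K, Lineage M, Lineage U, Lineage V}.
stipules present: derived state '+' in Lineage U and Lineage V only — synapomorphy for {Lineage U, Lineage V}.
Most parsimonious ingroup topology: ((((Lineage U,Lineage V),Lineage K),Lineage M),Lineage Z).
Lineage U and Lineage V form a cherry on this tree, so they are sister taxa.

Lineage V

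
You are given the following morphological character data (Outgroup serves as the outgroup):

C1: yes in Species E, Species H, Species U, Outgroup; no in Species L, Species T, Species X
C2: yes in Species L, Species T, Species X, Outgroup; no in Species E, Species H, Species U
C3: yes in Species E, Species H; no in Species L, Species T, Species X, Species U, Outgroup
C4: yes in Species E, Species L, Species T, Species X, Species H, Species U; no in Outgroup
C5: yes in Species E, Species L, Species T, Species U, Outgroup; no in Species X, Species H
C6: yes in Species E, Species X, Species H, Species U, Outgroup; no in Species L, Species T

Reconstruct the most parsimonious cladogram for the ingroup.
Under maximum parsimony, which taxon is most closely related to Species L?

Character polarity is set by the outgroup: the derived state is whichever differs from the outgroup's state, so for C1, C2, C5, C6 the derived state is 'no', and for the remaining characters it is 'yes'.
Only Species L, Species T, and Species X show the derived state 'no' for C1, supporting them as a clade.
Only Species E, Species H, and Species U show the derived state 'no' for C2, supporting them as a clade.
C3 (derived state 'yes') is shared by Species E and Species H — a synapomorphy uniting that clade.
C4 (derived state 'yes') is shared by all ingroup taxa — unites the whole ingroup.
C5 (state 'no') occurs in Species H and Species X but conflicts with the nesting implied by the other characters — most parsimoniously interpreted as homoplasy.
C6 (derived state 'no') is shared by Species L and Species T — a synapomorphy uniting that clade.
Most parsimonious ingroup topology: (((Species L,Species T),Species X),((Species E,Species H),Species U)).
Species L and Species T form a cherry on this tree, so they are sister taxa.

Species T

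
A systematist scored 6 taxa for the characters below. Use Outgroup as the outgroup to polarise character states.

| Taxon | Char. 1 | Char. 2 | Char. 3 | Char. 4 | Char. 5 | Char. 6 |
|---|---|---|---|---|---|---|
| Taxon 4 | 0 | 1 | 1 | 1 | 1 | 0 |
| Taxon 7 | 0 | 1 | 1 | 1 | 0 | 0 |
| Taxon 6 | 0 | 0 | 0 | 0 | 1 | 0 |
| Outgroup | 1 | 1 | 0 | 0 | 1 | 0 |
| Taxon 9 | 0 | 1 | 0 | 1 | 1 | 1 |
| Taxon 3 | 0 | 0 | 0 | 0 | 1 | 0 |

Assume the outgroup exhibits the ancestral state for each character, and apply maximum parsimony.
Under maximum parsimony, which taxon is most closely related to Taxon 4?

Character polarity is set by the outgroup: the derived state is whichever differs from the outgroup's state, so for Char. 1, Char. 2, Char. 5 the derived state is '0', and for the remaining characters it is '1'.
All ingroup taxa share the derived state '0' for Char. 1; it defines the ingroup but does not resolve relationships within it.
Char. 2 (derived state '0') is shared by Taxon 3 and Taxon 6 — a synapomorphy uniting that clade.
Char. 3: derived state '1' in Taxon 4 and Taxon 7 only — synapomorphy for {Taxon 4, Taxon 7}.
Char. 4: derived state '1' in Taxon 4, Taxon 7, and Taxon 9 only — synapomorphy for {Taxon 4, Taxon 7, Taxon 9}.
Char. 5: derived state '0' in Taxon 7 only — an autapomorphy, so it tells us nothing about relationships among taxa.
Char. 6: derived state '1' in Taxon 9 only — an autapomorphy, so it tells us nothing about relationships among taxa.
Most parsimonious ingroup topology: ((Taxon 3,Taxon 6),(Taxon 9,(Taxon 4,Taxon 7))).
Taxon 4 and Taxon 7 form a cherry on this tree, so they are sister taxa.

Taxon 7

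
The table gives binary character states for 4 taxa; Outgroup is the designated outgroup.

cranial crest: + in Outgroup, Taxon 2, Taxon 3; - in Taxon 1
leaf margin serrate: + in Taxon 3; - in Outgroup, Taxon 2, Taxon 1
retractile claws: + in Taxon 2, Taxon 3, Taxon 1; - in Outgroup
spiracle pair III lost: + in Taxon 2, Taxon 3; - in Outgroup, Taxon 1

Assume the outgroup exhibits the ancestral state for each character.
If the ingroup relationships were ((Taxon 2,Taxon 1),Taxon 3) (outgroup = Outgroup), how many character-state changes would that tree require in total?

5

Map each character onto ((Taxon 2,Taxon 1),Taxon 3) (rooted by Outgroup) and count the minimum state changes it requires (Fitch parsimony):
cranial crest: 1; leaf margin serrate: 1; retractile claws: 1; spiracle pair III lost: 2.
Total tree length = 5.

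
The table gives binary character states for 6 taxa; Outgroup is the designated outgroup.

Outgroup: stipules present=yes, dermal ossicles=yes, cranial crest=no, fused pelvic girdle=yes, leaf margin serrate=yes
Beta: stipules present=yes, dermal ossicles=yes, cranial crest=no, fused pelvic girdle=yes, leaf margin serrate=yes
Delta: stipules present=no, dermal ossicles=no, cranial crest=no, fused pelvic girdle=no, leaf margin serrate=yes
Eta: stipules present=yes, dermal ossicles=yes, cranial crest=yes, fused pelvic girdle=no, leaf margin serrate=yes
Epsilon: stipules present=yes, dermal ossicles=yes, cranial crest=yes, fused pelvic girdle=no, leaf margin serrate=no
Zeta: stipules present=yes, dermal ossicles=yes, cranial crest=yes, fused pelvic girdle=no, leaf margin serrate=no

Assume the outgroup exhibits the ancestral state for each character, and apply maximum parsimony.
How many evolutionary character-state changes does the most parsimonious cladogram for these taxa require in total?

5

Character polarity is set by the outgroup: the derived state is whichever differs from the outgroup's state, so for stipules present, dermal ossicles, fused pelvic girdle, leaf margin serrate the derived state is 'no', and for the remaining characters it is 'yes'.
stipules present: derived state 'no' in Delta only — an autapomorphy, so it tells us nothing about relationships among taxa.
dermal ossicles: derived state 'no' in Delta only — an autapomorphy, so it tells us nothing about relationships among taxa.
cranial crest (derived state 'yes') is shared by Epsilon, Eta, and Zeta — a synapomorphy uniting that clade.
fused pelvic girdle (derived state 'no') is shared by Delta, Epsilon, Eta, and Zeta — a synapomorphy uniting that clade.
Only Epsilon and Zeta show the derived state 'no' for leaf margin serrate, supporting them as a clade.
Most parsimonious ingroup topology: (Beta,(Delta,(Eta,(Epsilon,Zeta)))).
Changes per character on this tree: stipules present: 1; dermal ossicles: 1; cranial crest: 1; fused pelvic girdle: 1; leaf margin serrate: 1.
Total = 5.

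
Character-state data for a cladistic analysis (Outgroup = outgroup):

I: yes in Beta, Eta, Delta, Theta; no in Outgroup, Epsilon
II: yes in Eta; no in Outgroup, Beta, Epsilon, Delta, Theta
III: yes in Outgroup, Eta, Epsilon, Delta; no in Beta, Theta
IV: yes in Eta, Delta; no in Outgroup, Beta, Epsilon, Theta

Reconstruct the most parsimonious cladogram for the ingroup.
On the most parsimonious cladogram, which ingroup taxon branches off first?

Epsilon

Character polarity is set by the outgroup: the derived state is whichever differs from the outgroup's state, so for III the derived state is 'no', and for the remaining characters it is 'yes'.
I (derived state 'yes') is shared by Beta, Delta, Eta, and Theta — a synapomorphy uniting that clade.
II: derived state 'yes' in Eta only — an autapomorphy, so it tells us nothing about relationships among taxa.
III (derived state 'no') is shared by Beta and Theta — a synapomorphy uniting that clade.
Only Delta and Eta show the derived state 'yes' for IV, supporting them as a clade.
Most parsimonious ingroup topology: (((Beta,Theta),(Eta,Delta)),Epsilon).
Epsilon is sister to the clade containing all other ingroup taxa, so it is the earliest-diverging (most basal) ingroup lineage.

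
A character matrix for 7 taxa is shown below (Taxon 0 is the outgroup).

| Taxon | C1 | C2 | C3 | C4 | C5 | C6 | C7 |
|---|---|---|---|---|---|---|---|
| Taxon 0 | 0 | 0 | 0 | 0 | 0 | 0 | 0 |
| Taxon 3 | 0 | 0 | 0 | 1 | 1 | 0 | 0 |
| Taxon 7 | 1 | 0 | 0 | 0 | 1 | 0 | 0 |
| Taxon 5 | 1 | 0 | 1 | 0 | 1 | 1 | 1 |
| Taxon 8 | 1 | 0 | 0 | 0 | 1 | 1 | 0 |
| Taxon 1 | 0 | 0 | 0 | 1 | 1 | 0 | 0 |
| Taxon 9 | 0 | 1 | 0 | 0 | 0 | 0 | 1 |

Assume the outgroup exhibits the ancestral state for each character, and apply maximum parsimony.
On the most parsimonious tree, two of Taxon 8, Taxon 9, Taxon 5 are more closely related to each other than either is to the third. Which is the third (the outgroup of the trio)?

Taxon 9

The outgroup has state '0' for every character, so '1' is the derived state throughout.
Only Taxon 5, Taxon 7, and Taxon 8 show the derived state '1' for C1, supporting them as a clade.
C2: derived state '1' in Taxon 9 only — an autapomorphy, so it tells us nothing about relationships among taxa.
C3: derived state '1' in Taxon 5 only — an autapomorphy, so it tells us nothing about relationships among taxa.
C4 (derived state '1') is shared by Taxon 1 and Taxon 3 — a synapomorphy uniting that clade.
C5 (derived state '1') is shared by Taxon 1, Taxon 3, Taxon 5, Taxon 7, and Taxon 8 — a synapomorphy uniting that clade.
C6 (derived state '1') is shared by Taxon 5 and Taxon 8 — a synapomorphy uniting that clade.
C7 groups Taxon 5 and Taxon 9, which is incompatible with the clades supported by the remaining characters; treating it as convergent (homoplasy) costs fewer steps than any alternative tree.
Most parsimonious ingroup topology: (((Taxon 3,Taxon 1),(Taxon 7,(Taxon 5,Taxon 8))),Taxon 9).
Taxon 8 and Taxon 5 share a more recent common ancestor with each other than either does with Taxon 9, so Taxon 9 is the least closely related of the three.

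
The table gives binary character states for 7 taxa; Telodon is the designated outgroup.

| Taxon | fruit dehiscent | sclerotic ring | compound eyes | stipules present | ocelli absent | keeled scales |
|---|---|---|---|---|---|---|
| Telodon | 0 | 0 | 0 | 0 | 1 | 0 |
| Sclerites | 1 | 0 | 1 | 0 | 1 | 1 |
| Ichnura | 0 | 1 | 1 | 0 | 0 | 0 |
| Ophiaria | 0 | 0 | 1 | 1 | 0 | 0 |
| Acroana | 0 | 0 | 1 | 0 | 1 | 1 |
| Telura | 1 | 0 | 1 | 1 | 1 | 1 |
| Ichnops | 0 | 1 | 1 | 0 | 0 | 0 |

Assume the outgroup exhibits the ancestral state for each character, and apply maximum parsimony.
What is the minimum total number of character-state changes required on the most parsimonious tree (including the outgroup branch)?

Character polarity is set by the outgroup: the derived state is whichever differs from the outgroup's state, so for ocelli absent the derived state is '0', and for the remaining characters it is '1'.
Only Sclerites and Telura show the derived state '1' for fruit dehiscent, supporting them as a clade.
sclerotic ring (derived state '1') is shared by Ichnops and Ichnura — a synapomorphy uniting that clade.
compound eyes (derived state '1') is shared by all ingroup taxa — unites the whole ingroup.
stipules present (state '1') occurs in Ophiaria and Telura but conflicts with the nesting implied by the other characters — most parsimoniously interpreted as homoplasy.
Only Ichnops, Ichnura, and Ophiaria show the derived state '0' for ocelli absent, supporting them as a clade.
keeled scales (derived state '1') is shared by Acroana, Sclerites, and Telura — a synapomorphy uniting that clade.
Most parsimonious ingroup topology: (((Sclerites,Telura),Acroana),((Ichnura,Ichnops),Ophiaria)).
Changes per character on this tree: fruit dehiscent: 1; sclerotic ring: 1; compound eyes: 1; stipules present: 2; ocelli absent: 1; keeled scales: 1.
Total = 7.

7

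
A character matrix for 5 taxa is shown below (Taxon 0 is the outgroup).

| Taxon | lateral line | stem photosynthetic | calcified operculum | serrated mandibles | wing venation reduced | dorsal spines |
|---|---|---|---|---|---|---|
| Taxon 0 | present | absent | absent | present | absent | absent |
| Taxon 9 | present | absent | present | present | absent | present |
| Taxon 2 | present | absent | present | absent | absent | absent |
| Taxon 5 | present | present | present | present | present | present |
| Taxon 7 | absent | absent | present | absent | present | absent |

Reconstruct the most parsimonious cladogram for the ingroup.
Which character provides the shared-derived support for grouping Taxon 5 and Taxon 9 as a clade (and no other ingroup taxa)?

Character polarity is set by the outgroup: the derived state is whichever differs from the outgroup's state, so for lateral line, serrated mandibles the derived state is 'absent', and for the remaining characters it is 'present'.
lateral line: derived state 'absent' in Taxon 7 only — an autapomorphy, so it tells us nothing about relationships among taxa.
stem photosynthetic (derived state 'present') is unique to Taxon 5 (autapomorphy; uninformative for grouping).
calcified operculum (derived state 'present') is shared by all ingroup taxa — unites the whole ingroup.
serrated mandibles (derived state 'absent') is shared by Taxon 2 and Taxon 7 — a synapomorphy uniting that clade.
wing venation reduced (state 'present') occurs in Taxon 5 and Taxon 7 but conflicts with the nesting implied by the other characters — most parsimoniously interpreted as homoplasy.
dorsal spines: derived state 'present' in Taxon 5 and Taxon 9 only — synapomorphy for {Taxon 5, Taxon 9}.
Most parsimonious ingroup topology: ((Taxon 9,Taxon 5),(Taxon 2,Taxon 7)).
The clade {Taxon 5, Taxon 9} is supported by dorsal spines: its derived state 'present' occurs in exactly those taxa and in no other taxon (including the outgroup).

dorsal spines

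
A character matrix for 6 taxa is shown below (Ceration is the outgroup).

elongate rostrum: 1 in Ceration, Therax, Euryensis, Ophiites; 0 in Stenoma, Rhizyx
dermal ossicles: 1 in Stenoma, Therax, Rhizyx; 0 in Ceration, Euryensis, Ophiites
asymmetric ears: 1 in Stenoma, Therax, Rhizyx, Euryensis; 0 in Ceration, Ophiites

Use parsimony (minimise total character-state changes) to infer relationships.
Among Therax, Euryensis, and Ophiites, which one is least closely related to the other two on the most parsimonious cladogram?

Ophiites

Character polarity is set by the outgroup: the derived state is whichever differs from the outgroup's state, so for elongate rostrum the derived state is '0', and for the remaining characters it is '1'.
elongate rostrum (derived state '0') is shared by Rhizyx and Stenoma — a synapomorphy uniting that clade.
dermal ossicles: derived state '1' in Rhizyx, Stenoma, and Therax only — synapomorphy for {Rhizyx, Stenoma, Therax}.
Only Euryensis, Rhizyx, Stenoma, and Therax show the derived state '1' for asymmetric ears, supporting them as a clade.
Most parsimonious ingroup topology: ((((Stenoma,Rhizyx),Therax),Euryensis),Ophiites).
Therax and Euryensis share a more recent common ancestor with each other than either does with Ophiites, so Ophiites is the least closely related of the three.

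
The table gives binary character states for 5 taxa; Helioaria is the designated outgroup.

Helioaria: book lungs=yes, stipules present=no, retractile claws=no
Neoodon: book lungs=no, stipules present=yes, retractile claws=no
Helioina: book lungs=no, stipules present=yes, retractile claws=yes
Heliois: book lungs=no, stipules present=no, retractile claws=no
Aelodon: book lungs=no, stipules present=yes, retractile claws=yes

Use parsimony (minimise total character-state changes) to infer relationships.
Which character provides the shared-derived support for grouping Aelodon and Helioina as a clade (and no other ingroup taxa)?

retractile claws

Character polarity is set by the outgroup: the derived state is whichever differs from the outgroup's state, so for book lungs the derived state is 'no', and for the remaining characters it is 'yes'.
book lungs (derived state 'no') is shared by all ingroup taxa — unites the whole ingroup.
stipules present: derived state 'yes' in Aelodon, Helioina, and Neoodon only — synapomorphy for {Aelodon, Helioina, Neoodon}.
retractile claws: derived state 'yes' in Aelodon and Helioina only — synapomorphy for {Aelodon, Helioina}.
Most parsimonious ingroup topology: ((Neoodon,(Helioina,Aelodon)),Heliois).
The clade {Aelodon, Helioina} is supported by retractile claws: its derived state 'yes' occurs in exactly those taxa and in no other taxon (including the outgroup).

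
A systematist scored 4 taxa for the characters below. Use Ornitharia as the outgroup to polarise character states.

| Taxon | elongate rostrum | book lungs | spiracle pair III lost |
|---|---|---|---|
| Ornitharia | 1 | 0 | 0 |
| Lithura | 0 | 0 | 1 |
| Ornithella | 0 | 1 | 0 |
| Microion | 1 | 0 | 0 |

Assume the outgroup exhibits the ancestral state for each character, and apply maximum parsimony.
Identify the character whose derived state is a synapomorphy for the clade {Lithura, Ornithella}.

elongate rostrum

Character polarity is set by the outgroup: the derived state is whichever differs from the outgroup's state, so for elongate rostrum the derived state is '0', and for the remaining characters it is '1'.
elongate rostrum: derived state '0' in Lithura and Ornithella only — synapomorphy for {Lithura, Ornithella}.
book lungs: derived state '1' in Ornithella only — an autapomorphy, so it tells us nothing about relationships among taxa.
spiracle pair III lost: derived state '1' in Lithura only — an autapomorphy, so it tells us nothing about relationships among taxa.
Most parsimonious ingroup topology: ((Lithura,Ornithella),Microion).
The clade {Lithura, Ornithella} is supported by elongate rostrum: its derived state '0' occurs in exactly those taxa and in no other taxon (including the outgroup).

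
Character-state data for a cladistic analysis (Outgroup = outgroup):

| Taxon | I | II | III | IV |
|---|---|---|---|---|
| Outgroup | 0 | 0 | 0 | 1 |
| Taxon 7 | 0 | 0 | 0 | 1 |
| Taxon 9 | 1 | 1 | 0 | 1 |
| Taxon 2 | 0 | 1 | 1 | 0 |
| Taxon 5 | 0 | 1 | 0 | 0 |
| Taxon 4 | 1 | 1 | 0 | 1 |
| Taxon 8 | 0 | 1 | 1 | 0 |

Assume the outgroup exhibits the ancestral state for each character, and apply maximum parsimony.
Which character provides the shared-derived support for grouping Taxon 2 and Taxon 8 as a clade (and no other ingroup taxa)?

III

Character polarity is set by the outgroup: the derived state is whichever differs from the outgroup's state, so for IV the derived state is '0', and for the remaining characters it is '1'.
Only Taxon 4 and Taxon 9 show the derived state '1' for I, supporting them as a clade.
II (derived state '1') is shared by Taxon 2, Taxon 4, Taxon 5, Taxon 8, and Taxon 9 — a synapomorphy uniting that clade.
Only Taxon 2 and Taxon 8 show the derived state '1' for III, supporting them as a clade.
IV: derived state '0' in Taxon 2, Taxon 5, and Taxon 8 only — synapomorphy for {Taxon 2, Taxon 5, Taxon 8}.
Most parsimonious ingroup topology: ((((Taxon 8,Taxon 2),Taxon 5),(Taxon 9,Taxon 4)),Taxon 7).
The clade {Taxon 2, Taxon 8} is supported by III: its derived state '1' occurs in exactly those taxa and in no other taxon (including the outgroup).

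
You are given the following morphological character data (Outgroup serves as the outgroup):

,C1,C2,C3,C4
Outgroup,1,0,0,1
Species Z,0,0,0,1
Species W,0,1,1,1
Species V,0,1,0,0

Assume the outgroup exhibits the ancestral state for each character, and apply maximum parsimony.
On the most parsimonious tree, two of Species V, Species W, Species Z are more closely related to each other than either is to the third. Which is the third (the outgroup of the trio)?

Species Z

Character polarity is set by the outgroup: the derived state is whichever differs from the outgroup's state, so for C1, C4 the derived state is '0', and for the remaining characters it is '1'.
C1 (derived state '0') is shared by all ingroup taxa — unites the whole ingroup.
C2: derived state '1' in Species V and Species W only — synapomorphy for {Species V, Species W}.
C3: derived state '1' in Species W only — an autapomorphy, so it tells us nothing about relationships among taxa.
C4 (derived state '0') is unique to Species V (autapomorphy; uninformative for grouping).
Most parsimonious ingroup topology: (Species Z,(Species W,Species V)).
Species W and Species V share a more recent common ancestor with each other than either does with Species Z, so Species Z is the least closely related of the three.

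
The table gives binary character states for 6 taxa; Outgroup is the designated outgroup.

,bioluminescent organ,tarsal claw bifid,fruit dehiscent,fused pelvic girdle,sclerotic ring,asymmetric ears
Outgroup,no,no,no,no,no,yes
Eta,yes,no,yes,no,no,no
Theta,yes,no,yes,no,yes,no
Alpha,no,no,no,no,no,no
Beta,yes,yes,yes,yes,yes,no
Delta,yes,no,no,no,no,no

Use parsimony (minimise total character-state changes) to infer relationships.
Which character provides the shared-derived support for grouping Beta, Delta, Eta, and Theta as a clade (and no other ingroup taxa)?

bioluminescent organ

Character polarity is set by the outgroup: the derived state is whichever differs from the outgroup's state, so for asymmetric ears the derived state is 'no', and for the remaining characters it is 'yes'.
bioluminescent organ: derived state 'yes' in Beta, Delta, Eta, and Theta only — synapomorphy for {Beta, Delta, Eta, Theta}.
tarsal claw bifid: derived state 'yes' in Beta only — an autapomorphy, so it tells us nothing about relationships among taxa.
Only Beta, Eta, and Theta show the derived state 'yes' for fruit dehiscent, supporting them as a clade.
fused pelvic girdle (derived state 'yes') is unique to Beta (autapomorphy; uninformative for grouping).
Only Beta and Theta show the derived state 'yes' for sclerotic ring, supporting them as a clade.
asymmetric ears (derived state 'no') is shared by all ingroup taxa — unites the whole ingroup.
Most parsimonious ingroup topology: (((Eta,(Theta,Beta)),Delta),Alpha).
The clade {Beta, Delta, Eta, Theta} is supported by bioluminescent organ: its derived state 'yes' occurs in exactly those taxa and in no other taxon (including the outgroup).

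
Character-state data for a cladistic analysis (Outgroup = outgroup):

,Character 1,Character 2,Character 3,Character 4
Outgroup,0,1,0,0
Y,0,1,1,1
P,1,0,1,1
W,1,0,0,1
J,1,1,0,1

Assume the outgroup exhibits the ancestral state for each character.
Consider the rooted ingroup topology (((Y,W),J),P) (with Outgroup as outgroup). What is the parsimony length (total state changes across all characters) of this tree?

Map each character onto (((Y,W),J),P) (rooted by Outgroup) and count the minimum state changes it requires (Fitch parsimony):
Character 1: 2; Character 2: 2; Character 3: 2; Character 4: 1.
Total tree length = 7.

7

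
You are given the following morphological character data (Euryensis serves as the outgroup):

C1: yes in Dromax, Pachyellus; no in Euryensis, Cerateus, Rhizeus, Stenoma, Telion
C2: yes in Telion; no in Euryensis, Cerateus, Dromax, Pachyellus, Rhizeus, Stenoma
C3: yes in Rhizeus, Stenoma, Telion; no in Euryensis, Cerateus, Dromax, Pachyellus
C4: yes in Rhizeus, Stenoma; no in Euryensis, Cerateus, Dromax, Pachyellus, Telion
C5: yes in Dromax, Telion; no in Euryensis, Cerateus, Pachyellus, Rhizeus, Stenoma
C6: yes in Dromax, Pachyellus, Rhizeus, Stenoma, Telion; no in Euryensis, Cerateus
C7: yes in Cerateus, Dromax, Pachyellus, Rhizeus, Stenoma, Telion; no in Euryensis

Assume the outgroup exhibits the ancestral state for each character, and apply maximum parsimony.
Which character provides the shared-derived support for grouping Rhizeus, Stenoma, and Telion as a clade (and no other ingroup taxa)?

C3

The outgroup has state 'no' for every character, so 'yes' is the derived state throughout.
C1: derived state 'yes' in Dromax and Pachyellus only — synapomorphy for {Dromax, Pachyellus}.
C2 (derived state 'yes') is unique to Telion (autapomorphy; uninformative for grouping).
C3: derived state 'yes' in Rhizeus, Stenoma, and Telion only — synapomorphy for {Rhizeus, Stenoma, Telion}.
Only Rhizeus and Stenoma show the derived state 'yes' for C4, supporting them as a clade.
C5 groups Dromax and Telion, which is incompatible with the clades supported by the remaining characters; treating it as convergent (homoplasy) costs fewer steps than any alternative tree.
Only Dromax, Pachyellus, Rhizeus, Stenoma, and Telion show the derived state 'yes' for C6, supporting them as a clade.
C7 (derived state 'yes') is shared by all ingroup taxa — unites the whole ingroup.
Most parsimonious ingroup topology: (Cerateus,((Dromax,Pachyellus),((Rhizeus,Stenoma),Telion))).
The clade {Rhizeus, Stenoma, Telion} is supported by C3: its derived state 'yes' occurs in exactly those taxa and in no other taxon (including the outgroup).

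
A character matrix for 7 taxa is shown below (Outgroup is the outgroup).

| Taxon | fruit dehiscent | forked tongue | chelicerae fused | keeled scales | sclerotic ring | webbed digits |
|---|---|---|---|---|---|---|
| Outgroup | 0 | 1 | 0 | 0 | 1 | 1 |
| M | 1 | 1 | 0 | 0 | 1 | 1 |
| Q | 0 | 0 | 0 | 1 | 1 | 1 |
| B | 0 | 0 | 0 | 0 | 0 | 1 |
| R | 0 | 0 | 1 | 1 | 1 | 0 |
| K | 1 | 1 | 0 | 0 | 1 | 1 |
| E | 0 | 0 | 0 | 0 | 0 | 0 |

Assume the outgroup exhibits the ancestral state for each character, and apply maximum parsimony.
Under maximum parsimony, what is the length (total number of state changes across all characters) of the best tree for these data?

7

Character polarity is set by the outgroup: the derived state is whichever differs from the outgroup's state, so for forked tongue, sclerotic ring, webbed digits the derived state is '0', and for the remaining characters it is '1'.
Only K and M show the derived state '1' for fruit dehiscent, supporting them as a clade.
Only B, E, Q, and R show the derived state '0' for forked tongue, supporting them as a clade.
chelicerae fused (derived state '1') is unique to R (autapomorphy; uninformative for grouping).
Only Q and R show the derived state '1' for keeled scales, supporting them as a clade.
sclerotic ring (derived state '0') is shared by B and E — a synapomorphy uniting that clade.
webbed digits groups E and R, which is incompatible with the clades supported by the remaining characters; treating it as convergent (homoplasy) costs fewer steps than any alternative tree.
Most parsimonious ingroup topology: ((M,K),((Q,R),(B,E))).
Changes per character on this tree: fruit dehiscent: 1; forked tongue: 1; chelicerae fused: 1; keeled scales: 1; sclerotic ring: 1; webbed digits: 2.
Total = 7.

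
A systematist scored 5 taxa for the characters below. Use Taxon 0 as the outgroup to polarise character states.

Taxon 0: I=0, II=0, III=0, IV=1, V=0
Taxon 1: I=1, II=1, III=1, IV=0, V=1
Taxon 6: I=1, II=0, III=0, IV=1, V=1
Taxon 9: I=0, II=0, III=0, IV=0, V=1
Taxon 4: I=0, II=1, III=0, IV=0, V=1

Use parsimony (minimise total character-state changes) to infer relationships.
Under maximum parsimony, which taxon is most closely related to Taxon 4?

Taxon 1

Character polarity is set by the outgroup: the derived state is whichever differs from the outgroup's state, so for IV the derived state is '0', and for the remaining characters it is '1'.
I groups Taxon 1 and Taxon 6, which is incompatible with the clades supported by the remaining characters; treating it as convergent (homoplasy) costs fewer steps than any alternative tree.
II: derived state '1' in Taxon 1 and Taxon 4 only — synapomorphy for {Taxon 1, Taxon 4}.
III: derived state '1' in Taxon 1 only — an autapomorphy, so it tells us nothing about relationships among taxa.
IV (derived state '0') is shared by Taxon 1, Taxon 4, and Taxon 9 — a synapomorphy uniting that clade.
All ingroup taxa share the derived state '1' for V; it defines the ingroup but does not resolve relationships within it.
Most parsimonious ingroup topology: (((Taxon 1,Taxon 4),Taxon 9),Taxon 6).
Taxon 4 and Taxon 1 form a cherry on this tree, so they are sister taxa.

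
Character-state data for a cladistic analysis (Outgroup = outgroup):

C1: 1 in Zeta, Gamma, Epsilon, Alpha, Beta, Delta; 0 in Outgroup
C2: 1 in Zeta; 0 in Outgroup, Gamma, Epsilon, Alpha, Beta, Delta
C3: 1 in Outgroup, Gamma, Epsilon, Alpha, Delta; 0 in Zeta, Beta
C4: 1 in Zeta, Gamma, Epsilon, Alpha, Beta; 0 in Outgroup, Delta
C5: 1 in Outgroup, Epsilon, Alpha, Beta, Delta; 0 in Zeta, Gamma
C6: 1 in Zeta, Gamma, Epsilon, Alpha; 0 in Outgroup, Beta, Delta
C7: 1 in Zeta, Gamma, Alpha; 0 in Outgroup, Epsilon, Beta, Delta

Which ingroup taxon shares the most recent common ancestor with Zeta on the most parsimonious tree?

Gamma

Character polarity is set by the outgroup: the derived state is whichever differs from the outgroup's state, so for C3, C5 the derived state is '0', and for the remaining characters it is '1'.
All ingroup taxa share the derived state '1' for C1; it defines the ingroup but does not resolve relationships within it.
C2 (derived state '1') is unique to Zeta (autapomorphy; uninformative for grouping).
C3 (state '0') occurs in Beta and Zeta but conflicts with the nesting implied by the other characters — most parsimoniously interpreted as homoplasy.
C4 (derived state '1') is shared by Alpha, Beta, Epsilon, Gamma, and Zeta — a synapomorphy uniting that clade.
Only Gamma and Zeta show the derived state '0' for C5, supporting them as a clade.
C6 (derived state '1') is shared by Alpha, Epsilon, Gamma, and Zeta — a synapomorphy uniting that clade.
Only Alpha, Gamma, and Zeta show the derived state '1' for C7, supporting them as a clade.
Most parsimonious ingroup topology: (((((Gamma,Zeta),Alpha),Epsilon),Beta),Delta).
Zeta and Gamma form a cherry on this tree, so they are sister taxa.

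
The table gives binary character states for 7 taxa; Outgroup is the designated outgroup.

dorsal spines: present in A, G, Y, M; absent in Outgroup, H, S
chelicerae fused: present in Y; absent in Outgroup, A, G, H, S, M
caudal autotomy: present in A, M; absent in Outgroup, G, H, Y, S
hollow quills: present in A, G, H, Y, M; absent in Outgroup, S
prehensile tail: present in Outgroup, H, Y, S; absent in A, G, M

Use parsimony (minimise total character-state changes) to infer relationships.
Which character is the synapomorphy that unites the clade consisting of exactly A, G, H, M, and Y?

Character polarity is set by the outgroup: the derived state is whichever differs from the outgroup's state, so for prehensile tail the derived state is 'absent', and for the remaining characters it is 'present'.
dorsal spines (derived state 'present') is shared by A, G, M, and Y — a synapomorphy uniting that clade.
chelicerae fused (derived state 'present') is unique to Y (autapomorphy; uninformative for grouping).
Only A and M show the derived state 'present' for caudal autotomy, supporting them as a clade.
hollow quills: derived state 'present' in A, G, H, M, and Y only — synapomorphy for {A, G, H, M, Y}.
prehensile tail: derived state 'absent' in A, G, and M only — synapomorphy for {A, G, M}.
Most parsimonious ingroup topology: (((((A,M),G),Y),H),S).
The clade {A, G, H, M, Y} is supported by hollow quills: its derived state 'present' occurs in exactly those taxa and in no other taxon (including the outgroup).

hollow quills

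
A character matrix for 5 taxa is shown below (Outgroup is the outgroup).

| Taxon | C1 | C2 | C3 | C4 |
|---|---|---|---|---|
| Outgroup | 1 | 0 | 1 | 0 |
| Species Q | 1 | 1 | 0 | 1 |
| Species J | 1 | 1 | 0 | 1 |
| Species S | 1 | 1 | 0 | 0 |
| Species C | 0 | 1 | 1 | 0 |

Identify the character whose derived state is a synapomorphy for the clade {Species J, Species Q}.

C4

Character polarity is set by the outgroup: the derived state is whichever differs from the outgroup's state, so for C1, C3 the derived state is '0', and for the remaining characters it is '1'.
C1: derived state '0' in Species C only — an autapomorphy, so it tells us nothing about relationships among taxa.
All ingroup taxa share the derived state '1' for C2; it defines the ingroup but does not resolve relationships within it.
Only Species J, Species Q, and Species S show the derived state '0' for C3, supporting them as a clade.
Only Species J and Species Q show the derived state '1' for C4, supporting them as a clade.
Most parsimonious ingroup topology: (((Species Q,Species J),Species S),Species C).
The clade {Species J, Species Q} is supported by C4: its derived state '1' occurs in exactly those taxa and in no other taxon (including the outgroup).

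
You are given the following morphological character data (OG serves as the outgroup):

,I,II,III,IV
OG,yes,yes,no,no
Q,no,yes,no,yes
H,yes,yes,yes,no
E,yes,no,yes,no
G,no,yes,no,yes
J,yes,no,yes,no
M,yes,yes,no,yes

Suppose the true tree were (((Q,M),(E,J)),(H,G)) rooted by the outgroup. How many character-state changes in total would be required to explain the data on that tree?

Map each character onto (((Q,M),(E,J)),(H,G)) (rooted by OG) and count the minimum state changes it requires (Fitch parsimony):
I: 2; II: 1; III: 2; IV: 2.
Total tree length = 7.

7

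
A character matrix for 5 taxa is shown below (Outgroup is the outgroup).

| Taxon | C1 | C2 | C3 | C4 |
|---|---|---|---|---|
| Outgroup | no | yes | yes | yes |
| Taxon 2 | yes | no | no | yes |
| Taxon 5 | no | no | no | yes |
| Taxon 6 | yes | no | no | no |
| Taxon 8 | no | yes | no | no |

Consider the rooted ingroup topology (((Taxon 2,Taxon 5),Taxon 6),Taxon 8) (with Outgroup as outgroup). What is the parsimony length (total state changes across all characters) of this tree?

6

Map each character onto (((Taxon 2,Taxon 5),Taxon 6),Taxon 8) (rooted by Outgroup) and count the minimum state changes it requires (Fitch parsimony):
C1: 2; C2: 1; C3: 1; C4: 2.
Total tree length = 6.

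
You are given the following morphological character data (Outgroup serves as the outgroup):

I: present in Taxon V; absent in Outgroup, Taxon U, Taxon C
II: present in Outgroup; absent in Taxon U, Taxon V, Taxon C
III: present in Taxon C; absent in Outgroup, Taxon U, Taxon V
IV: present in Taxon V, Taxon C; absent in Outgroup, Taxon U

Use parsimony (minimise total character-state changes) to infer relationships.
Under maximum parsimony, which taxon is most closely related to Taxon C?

Character polarity is set by the outgroup: the derived state is whichever differs from the outgroup's state, so for II the derived state is 'absent', and for the remaining characters it is 'present'.
I: derived state 'present' in Taxon V only — an autapomorphy, so it tells us nothing about relationships among taxa.
All ingroup taxa share the derived state 'absent' for II; it defines the ingroup but does not resolve relationships within it.
III (derived state 'present') is unique to Taxon C (autapomorphy; uninformative for grouping).
Only Taxon C and Taxon V show the derived state 'present' for IV, supporting them as a clade.
Most parsimonious ingroup topology: (Taxon U,(Taxon V,Taxon C)).
Taxon C and Taxon V form a cherry on this tree, so they are sister taxa.

Taxon V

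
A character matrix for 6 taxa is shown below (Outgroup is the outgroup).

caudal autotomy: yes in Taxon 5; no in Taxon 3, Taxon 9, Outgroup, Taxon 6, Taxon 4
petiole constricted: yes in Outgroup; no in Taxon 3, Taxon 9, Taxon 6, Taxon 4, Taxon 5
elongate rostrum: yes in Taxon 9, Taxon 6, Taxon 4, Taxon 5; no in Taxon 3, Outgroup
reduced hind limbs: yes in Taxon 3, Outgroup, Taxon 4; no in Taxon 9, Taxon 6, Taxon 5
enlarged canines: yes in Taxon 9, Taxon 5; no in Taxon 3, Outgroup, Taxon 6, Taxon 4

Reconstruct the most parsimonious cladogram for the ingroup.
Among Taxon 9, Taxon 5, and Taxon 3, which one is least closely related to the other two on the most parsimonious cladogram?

Taxon 3

Character polarity is set by the outgroup: the derived state is whichever differs from the outgroup's state, so for petiole constricted, reduced hind limbs the derived state is 'no', and for the remaining characters it is 'yes'.
caudal autotomy (derived state 'yes') is unique to Taxon 5 (autapomorphy; uninformative for grouping).
All ingroup taxa share the derived state 'no' for petiole constricted; it defines the ingroup but does not resolve relationships within it.
Only Taxon 4, Taxon 5, Taxon 6, and Taxon 9 show the derived state 'yes' for elongate rostrum, supporting them as a clade.
reduced hind limbs (derived state 'no') is shared by Taxon 5, Taxon 6, and Taxon 9 — a synapomorphy uniting that clade.
enlarged canines (derived state 'yes') is shared by Taxon 5 and Taxon 9 — a synapomorphy uniting that clade.
Most parsimonious ingroup topology: ((((Taxon 9,Taxon 5),Taxon 6),Taxon 4),Taxon 3).
Taxon 9 and Taxon 5 share a more recent common ancestor with each other than either does with Taxon 3, so Taxon 3 is the least closely related of the three.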